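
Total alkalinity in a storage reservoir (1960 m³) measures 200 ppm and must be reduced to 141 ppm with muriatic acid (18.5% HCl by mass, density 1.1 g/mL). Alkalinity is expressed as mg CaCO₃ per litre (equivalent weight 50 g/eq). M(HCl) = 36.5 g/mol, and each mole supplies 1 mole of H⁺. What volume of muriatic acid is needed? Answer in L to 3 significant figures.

Volume: 1960 m³ = 1,960,000 L.
Alkalinity to neutralize: (200 − 141) = 59 mg/L as CaCO₃ × 1,960,000 L = 115,600 g as CaCO₃.
Equivalents of H⁺ required: 115,600 ÷ 50 g/eq = 2313 eq = 2313 mol HCl.
Mass of HCl: 2313 × 36.5 = 84,420 g.
Mass of 18.5% solution: 84,420 / 0.185 = 456,300 g.
Volume: 456,300 g ÷ 1.1 g/mL = 414,800 mL.

415 L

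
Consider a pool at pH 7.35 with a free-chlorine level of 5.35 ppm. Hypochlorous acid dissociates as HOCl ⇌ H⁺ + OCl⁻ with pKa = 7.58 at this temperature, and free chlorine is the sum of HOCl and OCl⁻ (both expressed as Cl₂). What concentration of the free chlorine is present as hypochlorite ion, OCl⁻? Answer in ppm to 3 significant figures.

[OCl⁻]/[HOCl] = 10^(pH − pKa) = 10^(7.35 − 7.58) = 10^-0.23 = 0.5888.
Fraction as HOCl = 1 / (1 + 0.5888) = 0.6294.
OCl⁻ = (1 − 0.6294) × 5.35 ppm = 1.983 ppm.

1.98 ppm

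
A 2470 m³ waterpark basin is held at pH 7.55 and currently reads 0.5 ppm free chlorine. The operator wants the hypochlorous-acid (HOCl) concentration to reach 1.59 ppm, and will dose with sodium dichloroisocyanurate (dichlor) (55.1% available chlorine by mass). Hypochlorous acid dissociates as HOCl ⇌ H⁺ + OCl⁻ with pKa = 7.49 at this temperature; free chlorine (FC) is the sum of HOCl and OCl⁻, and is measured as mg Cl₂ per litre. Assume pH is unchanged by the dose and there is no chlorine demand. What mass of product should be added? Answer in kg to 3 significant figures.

13.1 kg

Volume: 2470 m³ = 2,470,000 L.
[OCl⁻]/[HOCl] = 10^(pH − pKa) = 10^(7.55 − 7.49) = 1.148; fraction as HOCl = 1/(1 + 1.148) = 0.4655.
Free chlorine required for 1.59 ppm HOCl: 1.59 / 0.4655 = 3.416 ppm.
FC to add: 3.416 − 0.5 = 2.916 mg/L as Cl₂.
Cl₂ equivalent: 2.916 mg/L × 2,470,000 L = 7201 g.
Product at 55.1% available Cl: 7201 / 0.551 = 13,070 g.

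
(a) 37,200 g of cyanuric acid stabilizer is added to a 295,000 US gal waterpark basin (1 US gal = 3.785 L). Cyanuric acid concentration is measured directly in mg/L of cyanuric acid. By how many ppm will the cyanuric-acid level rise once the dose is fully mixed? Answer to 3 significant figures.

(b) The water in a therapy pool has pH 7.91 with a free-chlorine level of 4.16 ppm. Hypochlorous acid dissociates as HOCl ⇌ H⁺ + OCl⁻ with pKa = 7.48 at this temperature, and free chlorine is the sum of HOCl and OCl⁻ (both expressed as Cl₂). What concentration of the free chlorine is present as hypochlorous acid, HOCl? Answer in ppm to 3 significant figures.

(a) 33.3 ppm; (b) 1.13 ppm

(a) Volume: 295,000 US gal × 3.785 L/gal = 1,116,575 L.
(a) Rise: 37,200 g / 1,116,575 L × 1000 = 33.32 mg/L.

(b) [OCl⁻]/[HOCl] = 10^(pH − pKa) = 10^(7.91 − 7.48) = 10^0.43 = 2.692.
(b) Fraction as HOCl = 1 / (1 + 2.692) = 0.2709.
(b) HOCl = 0.2709 × 4.16 ppm = 1.127 ppm.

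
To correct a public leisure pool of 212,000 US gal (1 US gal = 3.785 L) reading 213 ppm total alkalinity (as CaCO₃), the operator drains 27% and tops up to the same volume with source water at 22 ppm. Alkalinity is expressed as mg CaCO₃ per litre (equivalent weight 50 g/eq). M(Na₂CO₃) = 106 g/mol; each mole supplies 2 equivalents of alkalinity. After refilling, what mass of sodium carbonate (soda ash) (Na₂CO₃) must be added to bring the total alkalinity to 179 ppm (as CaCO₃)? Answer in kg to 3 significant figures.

14.9 kg

Volume: 212,000 US gal × 3.785 L/gal = 802,420 L.
After draining 27% and refilling: 213 × 0.73 + 22 × 0.27 = 161.43 ppm.
Deficit to target: 179 − 161.43 = 17.57 mg/L.
As CaCO₃: 17.57 mg/L × 802,420 L = 14,100 g; ÷ 50 g/eq ÷ 2 = 141 mol Na₂CO₃.
Mass: 141 × 106 = 14,940 g.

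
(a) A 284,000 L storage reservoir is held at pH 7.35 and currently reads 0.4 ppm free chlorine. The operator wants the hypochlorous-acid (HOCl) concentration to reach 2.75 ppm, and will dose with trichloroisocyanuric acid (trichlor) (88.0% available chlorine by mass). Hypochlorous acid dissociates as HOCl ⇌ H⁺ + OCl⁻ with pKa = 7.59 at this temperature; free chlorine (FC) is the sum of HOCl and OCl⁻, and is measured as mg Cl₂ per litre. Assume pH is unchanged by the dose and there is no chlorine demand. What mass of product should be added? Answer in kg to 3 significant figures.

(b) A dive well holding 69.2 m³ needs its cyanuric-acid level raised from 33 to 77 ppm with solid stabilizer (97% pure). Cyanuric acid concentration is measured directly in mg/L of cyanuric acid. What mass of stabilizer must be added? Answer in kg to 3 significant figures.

(a) 1.27 kg; (b) 3.14 kg

(a) [OCl⁻]/[HOCl] = 10^(pH − pKa) = 10^(7.35 − 7.59) = 0.5754; fraction as HOCl = 1/(1 + 0.5754) = 0.6347.
(a) Free chlorine required for 2.75 ppm HOCl: 2.75 / 0.6347 = 4.332 ppm.
(a) FC to add: 4.332 − 0.4 = 3.932 mg/L as Cl₂.
(a) Cl₂ equivalent: 3.932 mg/L × 284,000 L = 1117 g.
(a) Product at 88.0% available Cl: 1117 / 0.88 = 1269 g.

(b) Volume: 69.2 m³ = 69,200 L.
(b) CYA to add: (77 − 33) = 44 mg/L × 69,200 L = 3045 g cyanuric acid.
(b) At 97% purity: 3045 / 0.97 = 3139 g product.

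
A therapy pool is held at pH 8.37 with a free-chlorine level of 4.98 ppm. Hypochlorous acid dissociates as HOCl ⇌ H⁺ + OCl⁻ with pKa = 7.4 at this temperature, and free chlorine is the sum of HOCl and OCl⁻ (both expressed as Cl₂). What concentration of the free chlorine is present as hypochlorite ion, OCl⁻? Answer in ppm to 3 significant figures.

[OCl⁻]/[HOCl] = 10^(pH − pKa) = 10^(8.37 − 7.4) = 10^0.97 = 9.333.
Fraction as HOCl = 1 / (1 + 9.333) = 0.09678.
OCl⁻ = (1 − 0.09678) × 4.98 ppm = 4.498 ppm.

4.50 ppm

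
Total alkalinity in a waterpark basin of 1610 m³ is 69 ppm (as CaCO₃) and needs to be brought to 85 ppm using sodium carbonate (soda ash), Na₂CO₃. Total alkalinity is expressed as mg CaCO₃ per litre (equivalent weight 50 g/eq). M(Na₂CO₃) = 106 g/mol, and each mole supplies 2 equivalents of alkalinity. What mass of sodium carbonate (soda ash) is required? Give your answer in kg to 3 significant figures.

Volume: 1610 m³ = 1,610,000 L.
Alkalinity to add: (85 − 69) = 16 mg/L as CaCO₃ × 1,610,000 L = 25,760 g as CaCO₃.
Equivalents: 25,760 g ÷ 50 g/eq = 515.2 eq.
Each mole of Na₂CO₃ supplies 2 eq, so 515.2 / 2 = 257.6 mol.
Mass: 257.6 mol × 106 g/mol = 27,310 g.

27.3 kg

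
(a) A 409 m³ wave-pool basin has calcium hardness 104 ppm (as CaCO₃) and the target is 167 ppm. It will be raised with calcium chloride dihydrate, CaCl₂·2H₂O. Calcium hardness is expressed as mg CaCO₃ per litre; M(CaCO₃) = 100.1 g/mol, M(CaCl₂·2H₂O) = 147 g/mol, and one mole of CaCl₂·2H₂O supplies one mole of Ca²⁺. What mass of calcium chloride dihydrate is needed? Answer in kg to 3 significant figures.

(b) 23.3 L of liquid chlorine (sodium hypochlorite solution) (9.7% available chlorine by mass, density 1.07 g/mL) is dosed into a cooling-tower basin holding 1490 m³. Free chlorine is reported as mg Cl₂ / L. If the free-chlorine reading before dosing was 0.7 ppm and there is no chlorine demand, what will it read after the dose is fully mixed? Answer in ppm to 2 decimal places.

(a) Volume: 409 m³ = 409,000 L.
(a) Hardness to add: (167 − 104) = 63 mg/L as CaCO₃ × 409,000 L = 25,770 g as CaCO₃.
(a) Moles of Ca²⁺ (1 mol Ca²⁺ ≡ 1 mol CaCO₃): 25,770 / 100.1 g/mol = 257.4 mol.
(a) Mass of CaCl₂·2H₂O: 257.4 × 147 = 37,840 g.

(b) Volume: 1490 m³ = 1,490,000 L.
(b) Mass of solution: 23.3 L × 1000 mL/L × 1.07 g/mL = 24,930 g.
(b) Available chlorine delivered: 24,930 g × 0.097 = 2418 g as Cl₂.
(b) Concentration rise: 2418 g / 1,490,000 L = 1.623 mg/L = 1.62 ppm.
(b) Final FC: 0.7 + 1.62 = 2.32 ppm.

(a) 37.8 kg; (b) 2.32 ppm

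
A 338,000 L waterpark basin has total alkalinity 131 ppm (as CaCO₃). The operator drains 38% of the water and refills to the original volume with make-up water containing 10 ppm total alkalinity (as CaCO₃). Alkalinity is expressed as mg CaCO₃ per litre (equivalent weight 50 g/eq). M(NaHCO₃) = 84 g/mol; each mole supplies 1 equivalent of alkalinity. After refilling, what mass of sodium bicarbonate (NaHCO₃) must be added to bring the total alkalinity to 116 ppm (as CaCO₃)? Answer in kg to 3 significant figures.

17.6 kg

After draining 38% and refilling: 131 × 0.62 + 10 × 0.38 = 85.02 ppm.
Deficit to target: 116 − 85.02 = 30.98 mg/L.
As CaCO₃: 30.98 mg/L × 338,000 L = 10,470 g; ÷ 50 g/eq ÷ 1 = 209.4 mol NaHCO₃.
Mass: 209.4 × 84 = 17,590 g.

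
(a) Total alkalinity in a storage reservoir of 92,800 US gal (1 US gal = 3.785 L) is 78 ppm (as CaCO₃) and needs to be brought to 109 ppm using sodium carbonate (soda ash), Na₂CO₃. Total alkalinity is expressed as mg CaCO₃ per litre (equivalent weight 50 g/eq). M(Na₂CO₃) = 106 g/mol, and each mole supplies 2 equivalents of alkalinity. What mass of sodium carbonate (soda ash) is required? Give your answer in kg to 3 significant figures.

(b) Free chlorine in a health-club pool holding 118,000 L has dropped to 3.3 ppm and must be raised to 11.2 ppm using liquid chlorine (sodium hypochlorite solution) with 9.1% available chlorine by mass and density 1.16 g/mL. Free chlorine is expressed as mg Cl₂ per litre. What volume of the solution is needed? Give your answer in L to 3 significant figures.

(a) Volume: 92,800 US gal × 3.785 L/gal = 351,248 L.
(a) Alkalinity to add: (109 − 78) = 31 mg/L as CaCO₃ × 351,248 L = 10,890 g as CaCO₃.
(a) Equivalents: 10,890 g ÷ 50 g/eq = 217.8 eq.
(a) Each mole of Na₂CO₃ supplies 2 eq, so 217.8 / 2 = 108.9 mol.
(a) Mass: 108.9 mol × 106 g/mol = 11,540 g.

(b) Chlorine deficit: 11.2 − 3.3 = 7.9 ppm = 7.9 mg/L as Cl₂.
(b) Cl₂ equivalent needed: 7.9 mg/L × 118,000 L = 932,200 mg = 932.2 g.
(b) Product at 9.1% available chlorine: 932.2 / 0.091 = 10,240 g.
(b) Volume at density 1.16 g/mL: 10,240 g ÷ 1.16 g/mL = 8831 mL.

(a) 11.5 kg; (b) 8.83 L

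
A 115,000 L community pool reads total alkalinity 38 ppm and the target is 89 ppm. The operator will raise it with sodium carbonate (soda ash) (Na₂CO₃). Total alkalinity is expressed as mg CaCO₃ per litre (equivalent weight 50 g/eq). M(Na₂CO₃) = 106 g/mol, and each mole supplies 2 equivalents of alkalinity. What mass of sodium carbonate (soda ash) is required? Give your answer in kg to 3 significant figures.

6.22 kg

Alkalinity to add: (89 − 38) = 51 mg/L as CaCO₃ × 115,000 L = 5865 g as CaCO₃.
Equivalents: 5865 g ÷ 50 g/eq = 117.3 eq.
Each mole of Na₂CO₃ supplies 2 eq, so 117.3 / 2 = 58.65 mol.
Mass: 58.65 mol × 106 g/mol = 6217 g.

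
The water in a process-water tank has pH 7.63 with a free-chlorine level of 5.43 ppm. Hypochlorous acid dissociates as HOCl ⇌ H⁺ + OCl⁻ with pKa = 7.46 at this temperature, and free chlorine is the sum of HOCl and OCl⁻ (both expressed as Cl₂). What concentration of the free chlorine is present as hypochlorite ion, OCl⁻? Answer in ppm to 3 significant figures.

[OCl⁻]/[HOCl] = 10^(pH − pKa) = 10^(7.63 − 7.46) = 10^0.17 = 1.479.
Fraction as HOCl = 1 / (1 + 1.479) = 0.4034.
OCl⁻ = (1 − 0.4034) × 5.43 ppm = 3.24 ppm.

3.24 ppm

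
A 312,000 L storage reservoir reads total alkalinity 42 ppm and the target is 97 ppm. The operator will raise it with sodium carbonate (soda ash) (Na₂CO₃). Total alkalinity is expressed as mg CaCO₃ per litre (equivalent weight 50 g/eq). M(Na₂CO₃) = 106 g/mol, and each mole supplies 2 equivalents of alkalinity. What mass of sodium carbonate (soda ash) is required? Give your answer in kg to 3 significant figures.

18.2 kg

Alkalinity to add: (97 − 42) = 55 mg/L as CaCO₃ × 312,000 L = 17,160 g as CaCO₃.
Equivalents: 17,160 g ÷ 50 g/eq = 343.2 eq.
Each mole of Na₂CO₃ supplies 2 eq, so 343.2 / 2 = 171.6 mol.
Mass: 171.6 mol × 106 g/mol = 18,190 g.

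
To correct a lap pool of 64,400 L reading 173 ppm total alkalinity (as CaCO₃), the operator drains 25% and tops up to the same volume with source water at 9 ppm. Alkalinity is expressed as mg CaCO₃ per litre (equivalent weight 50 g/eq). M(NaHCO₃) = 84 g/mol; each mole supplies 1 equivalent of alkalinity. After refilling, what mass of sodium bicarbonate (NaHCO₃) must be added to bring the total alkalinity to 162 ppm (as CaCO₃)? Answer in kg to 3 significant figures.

After draining 25% and refilling: 173 × 0.75 + 9 × 0.25 = 132 ppm.
Deficit to target: 162 − 132 = 30 mg/L.
As CaCO₃: 30 mg/L × 64,400 L = 1932 g; ÷ 50 g/eq ÷ 1 = 38.64 mol NaHCO₃.
Mass: 38.64 × 84 = 3246 g.

3.25 kg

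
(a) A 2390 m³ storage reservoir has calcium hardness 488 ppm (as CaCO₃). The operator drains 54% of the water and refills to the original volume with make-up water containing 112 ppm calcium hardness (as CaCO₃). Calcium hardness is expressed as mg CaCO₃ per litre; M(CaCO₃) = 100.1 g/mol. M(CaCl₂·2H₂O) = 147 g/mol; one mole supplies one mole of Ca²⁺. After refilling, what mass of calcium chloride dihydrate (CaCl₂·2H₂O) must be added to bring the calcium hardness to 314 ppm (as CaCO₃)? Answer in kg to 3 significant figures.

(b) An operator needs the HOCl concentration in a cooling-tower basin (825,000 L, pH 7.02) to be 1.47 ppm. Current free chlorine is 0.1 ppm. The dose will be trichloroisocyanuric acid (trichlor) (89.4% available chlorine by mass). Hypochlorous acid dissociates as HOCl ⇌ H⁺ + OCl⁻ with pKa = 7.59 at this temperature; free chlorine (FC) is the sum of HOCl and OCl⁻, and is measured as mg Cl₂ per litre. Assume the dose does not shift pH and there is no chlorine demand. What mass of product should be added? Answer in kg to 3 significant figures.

(a) Volume: 2390 m³ = 2,390,000 L.
(a) After draining 54% and refilling: 488 × 0.46 + 112 × 0.54 = 284.96 ppm.
(a) Deficit to target: 314 − 284.96 = 29.04 mg/L.
(a) As CaCO₃: 29.04 mg/L × 2,390,000 L = 69,410 g; ÷ 100.1 = 693.4 mol Ca²⁺.
(a) Mass: 693.4 × 147 = 101,900 g.

(b) [OCl⁻]/[HOCl] = 10^(pH − pKa) = 10^(7.02 − 7.59) = 0.2692; fraction as HOCl = 1/(1 + 0.2692) = 0.7879.
(b) Free chlorine required for 1.47 ppm HOCl: 1.47 / 0.7879 = 1.866 ppm.
(b) FC to add: 1.866 − 0.1 = 1.766 mg/L as Cl₂.
(b) Cl₂ equivalent: 1.766 mg/L × 825,000 L = 1457 g.
(b) Product at 89.4% available Cl: 1457 / 0.894 = 1629 g.

(a) 102 kg; (b) 1.63 kg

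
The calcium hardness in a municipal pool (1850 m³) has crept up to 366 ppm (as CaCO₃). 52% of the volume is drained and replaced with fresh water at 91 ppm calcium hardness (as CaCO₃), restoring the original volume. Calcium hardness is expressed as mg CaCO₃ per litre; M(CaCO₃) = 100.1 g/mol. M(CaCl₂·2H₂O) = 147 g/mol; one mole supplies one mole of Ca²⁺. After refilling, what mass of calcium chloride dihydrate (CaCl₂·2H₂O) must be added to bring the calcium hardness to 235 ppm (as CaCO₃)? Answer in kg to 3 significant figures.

Volume: 1850 m³ = 1,850,000 L.
After draining 52% and refilling: 366 × 0.48 + 91 × 0.52 = 223 ppm.
Deficit to target: 235 − 223 = 12 mg/L.
As CaCO₃: 12 mg/L × 1,850,000 L = 22,200 g; ÷ 100.1 = 221.8 mol Ca²⁺.
Mass: 221.8 × 147 = 32,600 g.

32.6 kg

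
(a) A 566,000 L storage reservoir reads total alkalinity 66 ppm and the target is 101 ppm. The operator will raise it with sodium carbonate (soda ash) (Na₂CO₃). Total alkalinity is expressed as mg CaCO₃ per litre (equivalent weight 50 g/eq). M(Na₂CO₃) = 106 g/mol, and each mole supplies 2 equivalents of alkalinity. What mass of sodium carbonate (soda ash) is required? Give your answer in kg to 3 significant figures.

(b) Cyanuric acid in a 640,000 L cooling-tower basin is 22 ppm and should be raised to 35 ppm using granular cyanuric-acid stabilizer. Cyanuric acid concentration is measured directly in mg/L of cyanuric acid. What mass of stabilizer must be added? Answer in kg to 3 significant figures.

(a) 21.0 kg; (b) 8.32 kg

(a) Alkalinity to add: (101 − 66) = 35 mg/L as CaCO₃ × 566,000 L = 19,810 g as CaCO₃.
(a) Equivalents: 19,810 g ÷ 50 g/eq = 396.2 eq.
(a) Each mole of Na₂CO₃ supplies 2 eq, so 396.2 / 2 = 198.1 mol.
(a) Mass: 198.1 mol × 106 g/mol = 21,000 g.

(b) CYA to add: (35 − 22) = 13 mg/L × 640,000 L = 8320 g cyanuric acid.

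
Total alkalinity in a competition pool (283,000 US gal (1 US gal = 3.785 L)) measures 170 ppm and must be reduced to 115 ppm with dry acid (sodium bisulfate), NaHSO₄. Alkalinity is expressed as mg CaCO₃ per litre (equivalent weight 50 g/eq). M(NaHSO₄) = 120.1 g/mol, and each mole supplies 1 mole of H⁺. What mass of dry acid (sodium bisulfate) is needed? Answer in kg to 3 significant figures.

Volume: 283,000 US gal × 3.785 L/gal = 1,071,155 L.
Alkalinity to neutralize: (170 − 115) = 55 mg/L as CaCO₃ × 1,071,155 L = 58,910 g as CaCO₃.
Equivalents of H⁺ required: 58,910 ÷ 50 g/eq = 1178 eq = 1178 mol NaHSO₄.
Mass of NaHSO₄: 1178 × 120.1 = 141,500 g.

142 kg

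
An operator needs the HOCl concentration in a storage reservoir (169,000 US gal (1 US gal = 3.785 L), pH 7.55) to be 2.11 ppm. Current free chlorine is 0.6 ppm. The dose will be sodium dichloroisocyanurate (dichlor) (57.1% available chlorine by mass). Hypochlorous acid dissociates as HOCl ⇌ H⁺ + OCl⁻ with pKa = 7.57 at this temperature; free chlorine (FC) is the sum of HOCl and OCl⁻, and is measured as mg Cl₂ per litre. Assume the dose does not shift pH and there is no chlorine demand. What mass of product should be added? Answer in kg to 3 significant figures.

3.95 kg

Volume: 169,000 US gal × 3.785 L/gal = 639,665 L.
[OCl⁻]/[HOCl] = 10^(pH − pKa) = 10^(7.55 − 7.57) = 0.955; fraction as HOCl = 1/(1 + 0.955) = 0.5115.
Free chlorine required for 2.11 ppm HOCl: 2.11 / 0.5115 = 4.125 ppm.
FC to add: 4.125 − 0.6 = 3.525 mg/L as Cl₂.
Cl₂ equivalent: 3.525 mg/L × 639,665 L = 2255 g.
Product at 57.1% available Cl: 2255 / 0.571 = 3949 g.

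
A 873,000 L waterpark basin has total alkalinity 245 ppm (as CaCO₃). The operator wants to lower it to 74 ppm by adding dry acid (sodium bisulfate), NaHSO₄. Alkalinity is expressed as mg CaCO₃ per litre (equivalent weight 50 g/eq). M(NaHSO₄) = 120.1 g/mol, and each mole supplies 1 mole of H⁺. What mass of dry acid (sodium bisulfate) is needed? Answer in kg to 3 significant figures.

Alkalinity to neutralize: (245 − 74) = 171 mg/L as CaCO₃ × 873,000 L = 149,300 g as CaCO₃.
Equivalents of H⁺ required: 149,300 ÷ 50 g/eq = 2986 eq = 2986 mol NaHSO₄.
Mass of NaHSO₄: 2986 × 120.1 = 358,600 g.

359 kg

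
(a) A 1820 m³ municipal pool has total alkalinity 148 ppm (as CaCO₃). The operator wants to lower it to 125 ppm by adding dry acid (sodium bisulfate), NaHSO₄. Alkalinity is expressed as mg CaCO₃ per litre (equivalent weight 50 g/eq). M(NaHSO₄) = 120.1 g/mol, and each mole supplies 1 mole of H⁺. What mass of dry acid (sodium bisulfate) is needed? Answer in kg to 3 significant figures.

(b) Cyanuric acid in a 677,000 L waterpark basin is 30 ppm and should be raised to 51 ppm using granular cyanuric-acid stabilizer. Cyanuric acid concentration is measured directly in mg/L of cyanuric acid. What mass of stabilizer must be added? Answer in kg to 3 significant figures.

(a) 101 kg; (b) 14.2 kg

(a) Volume: 1820 m³ = 1,820,000 L.
(a) Alkalinity to neutralize: (148 − 125) = 23 mg/L as CaCO₃ × 1,820,000 L = 41,860 g as CaCO₃.
(a) Equivalents of H⁺ required: 41,860 ÷ 50 g/eq = 837.2 eq = 837.2 mol NaHSO₄.
(a) Mass of NaHSO₄: 837.2 × 120.1 = 100,500 g.

(b) CYA to add: (51 − 30) = 21 mg/L × 677,000 L = 14,220 g cyanuric acid.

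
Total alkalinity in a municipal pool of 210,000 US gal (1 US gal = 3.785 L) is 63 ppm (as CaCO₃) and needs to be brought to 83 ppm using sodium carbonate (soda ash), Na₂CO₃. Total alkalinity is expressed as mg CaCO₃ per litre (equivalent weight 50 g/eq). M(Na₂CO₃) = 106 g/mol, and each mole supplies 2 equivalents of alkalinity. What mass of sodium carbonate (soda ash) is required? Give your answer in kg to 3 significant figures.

16.9 kg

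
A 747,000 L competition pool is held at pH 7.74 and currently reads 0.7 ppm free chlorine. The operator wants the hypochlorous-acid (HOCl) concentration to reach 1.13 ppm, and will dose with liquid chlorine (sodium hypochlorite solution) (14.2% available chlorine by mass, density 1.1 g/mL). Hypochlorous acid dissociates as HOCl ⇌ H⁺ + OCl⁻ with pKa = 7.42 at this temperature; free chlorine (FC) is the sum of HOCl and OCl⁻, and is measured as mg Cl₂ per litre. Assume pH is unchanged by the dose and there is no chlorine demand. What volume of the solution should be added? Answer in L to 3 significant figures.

13.3 L

[OCl⁻]/[HOCl] = 10^(pH − pKa) = 10^(7.74 − 7.42) = 2.089; fraction as HOCl = 1/(1 + 2.089) = 0.3237.
Free chlorine required for 1.13 ppm HOCl: 1.13 / 0.3237 = 3.491 ppm.
FC to add: 3.491 − 0.7 = 2.791 mg/L as Cl₂.
Cl₂ equivalent: 2.791 mg/L × 747,000 L = 2085 g.
Product at 14.2% available Cl: 2085 / 0.142 = 14,680 g.
Volume: 14,680 g ÷ 1.1 g/mL = 13,350 mL.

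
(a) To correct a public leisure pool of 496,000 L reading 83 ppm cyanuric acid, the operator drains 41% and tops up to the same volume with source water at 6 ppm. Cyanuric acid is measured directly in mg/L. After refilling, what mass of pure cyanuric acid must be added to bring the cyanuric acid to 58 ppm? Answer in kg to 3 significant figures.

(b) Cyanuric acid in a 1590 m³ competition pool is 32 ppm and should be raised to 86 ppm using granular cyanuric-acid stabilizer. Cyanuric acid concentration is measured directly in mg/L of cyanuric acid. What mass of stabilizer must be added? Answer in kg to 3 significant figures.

(a) 3.26 kg; (b) 85.9 kg

(a) After draining 41% and refilling: 83 × 0.59 + 6 × 0.41 = 51.43 ppm.
(a) Deficit to target: 58 − 51.43 = 6.57 mg/L.
(a) Mass: 6.57 mg/L × 496,000 L = 3259 g cyanuric acid.

(b) Volume: 1590 m³ = 1,590,000 L.
(b) CYA to add: (86 − 32) = 54 mg/L × 1,590,000 L = 85,860 g cyanuric acid.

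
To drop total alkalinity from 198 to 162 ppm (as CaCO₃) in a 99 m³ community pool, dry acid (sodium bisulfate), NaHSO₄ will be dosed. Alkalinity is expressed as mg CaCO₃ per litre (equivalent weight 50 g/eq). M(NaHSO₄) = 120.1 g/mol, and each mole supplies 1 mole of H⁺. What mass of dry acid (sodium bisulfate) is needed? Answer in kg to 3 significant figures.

8.56 kg

Volume: 99 m³ = 99,000 L.
Alkalinity to neutralize: (198 − 162) = 36 mg/L as CaCO₃ × 99,000 L = 3564 g as CaCO₃.
Equivalents of H⁺ required: 3564 ÷ 50 g/eq = 71.28 eq = 71.28 mol NaHSO₄.
Mass of NaHSO₄: 71.28 × 120.1 = 8561 g.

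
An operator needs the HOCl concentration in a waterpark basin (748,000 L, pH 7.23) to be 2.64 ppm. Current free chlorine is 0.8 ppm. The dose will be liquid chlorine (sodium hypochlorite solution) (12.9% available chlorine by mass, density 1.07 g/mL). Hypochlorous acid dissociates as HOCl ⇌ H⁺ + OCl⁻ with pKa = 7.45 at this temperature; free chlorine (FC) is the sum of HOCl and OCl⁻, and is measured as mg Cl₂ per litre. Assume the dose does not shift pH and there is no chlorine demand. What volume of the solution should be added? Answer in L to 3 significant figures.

[OCl⁻]/[HOCl] = 10^(pH − pKa) = 10^(7.23 − 7.45) = 0.6026; fraction as HOCl = 1/(1 + 0.6026) = 0.624.
Free chlorine required for 2.64 ppm HOCl: 2.64 / 0.624 = 4.231 ppm.
FC to add: 4.231 − 0.8 = 3.431 mg/L as Cl₂.
Cl₂ equivalent: 3.431 mg/L × 748,000 L = 2566 g.
Product at 12.9% available Cl: 2566 / 0.129 = 19,890 g.
Volume: 19,890 g ÷ 1.07 g/mL = 18,590 mL.

18.6 L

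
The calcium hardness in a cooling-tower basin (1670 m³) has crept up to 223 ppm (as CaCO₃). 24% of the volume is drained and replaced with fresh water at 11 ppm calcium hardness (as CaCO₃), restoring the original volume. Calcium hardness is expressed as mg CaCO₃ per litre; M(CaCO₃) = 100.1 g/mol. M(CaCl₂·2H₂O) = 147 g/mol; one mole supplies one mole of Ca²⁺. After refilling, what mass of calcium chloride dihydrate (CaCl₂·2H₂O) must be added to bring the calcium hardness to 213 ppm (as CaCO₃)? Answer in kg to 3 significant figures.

100 kg

Volume: 1670 m³ = 1,670,000 L.
After draining 24% and refilling: 223 × 0.76 + 11 × 0.24 = 172.12 ppm.
Deficit to target: 213 − 172.12 = 40.88 mg/L.
As CaCO₃: 40.88 mg/L × 1,670,000 L = 68,270 g; ÷ 100.1 = 682 mol Ca²⁺.
Mass: 682 × 147 = 100,300 g.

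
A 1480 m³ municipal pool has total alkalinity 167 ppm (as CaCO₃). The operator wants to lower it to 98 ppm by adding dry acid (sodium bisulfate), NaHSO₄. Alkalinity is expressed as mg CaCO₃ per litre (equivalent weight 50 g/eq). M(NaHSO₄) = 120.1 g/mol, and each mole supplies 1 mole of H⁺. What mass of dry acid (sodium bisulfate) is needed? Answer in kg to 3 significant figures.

Volume: 1480 m³ = 1,480,000 L.
Alkalinity to neutralize: (167 − 98) = 69 mg/L as CaCO₃ × 1,480,000 L = 102,100 g as CaCO₃.
Equivalents of H⁺ required: 102,100 ÷ 50 g/eq = 2042 eq = 2042 mol NaHSO₄.
Mass of NaHSO₄: 2042 × 120.1 = 245,300 g.

245 kg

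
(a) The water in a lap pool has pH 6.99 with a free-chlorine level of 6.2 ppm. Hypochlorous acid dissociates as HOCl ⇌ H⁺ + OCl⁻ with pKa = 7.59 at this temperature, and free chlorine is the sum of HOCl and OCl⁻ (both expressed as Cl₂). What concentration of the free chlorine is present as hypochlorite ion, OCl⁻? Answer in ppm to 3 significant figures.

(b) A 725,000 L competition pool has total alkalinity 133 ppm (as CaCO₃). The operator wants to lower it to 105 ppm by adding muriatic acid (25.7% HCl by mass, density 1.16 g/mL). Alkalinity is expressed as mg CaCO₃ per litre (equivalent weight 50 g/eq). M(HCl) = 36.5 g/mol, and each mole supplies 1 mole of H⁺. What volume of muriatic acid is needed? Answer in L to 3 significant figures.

(a) 1.24 ppm; (b) 49.7 L

(a) [OCl⁻]/[HOCl] = 10^(pH − pKa) = 10^(6.99 − 7.59) = 10^-0.60 = 0.2512.
(a) Fraction as HOCl = 1 / (1 + 0.2512) = 0.7992.
(a) OCl⁻ = (1 − 0.7992) × 6.2 ppm = 1.245 ppm.

(b) Alkalinity to neutralize: (133 − 105) = 28 mg/L as CaCO₃ × 725,000 L = 20,300 g as CaCO₃.
(b) Equivalents of H⁺ required: 20,300 ÷ 50 g/eq = 406 eq = 406 mol HCl.
(b) Mass of HCl: 406 × 36.5 = 14,820 g.
(b) Mass of 25.7% solution: 14,820 / 0.257 = 57,660 g.
(b) Volume: 57,660 g ÷ 1.16 g/mL = 49,710 mL.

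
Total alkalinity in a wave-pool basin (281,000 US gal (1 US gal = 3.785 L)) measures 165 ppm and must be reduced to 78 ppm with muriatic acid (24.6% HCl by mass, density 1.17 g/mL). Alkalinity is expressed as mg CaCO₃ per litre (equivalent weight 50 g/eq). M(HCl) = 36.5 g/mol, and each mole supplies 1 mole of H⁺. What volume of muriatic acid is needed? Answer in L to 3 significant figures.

Volume: 281,000 US gal × 3.785 L/gal = 1,063,585 L.
Alkalinity to neutralize: (165 − 78) = 87 mg/L as CaCO₃ × 1,063,585 L = 92,530 g as CaCO₃.
Equivalents of H⁺ required: 92,530 ÷ 50 g/eq = 1851 eq = 1851 mol HCl.
Mass of HCl: 1851 × 36.5 = 67,550 g.
Mass of 24.6% solution: 67,550 / 0.246 = 274,600 g.
Volume: 274,600 g ÷ 1.17 g/mL = 234,700 mL.

235 L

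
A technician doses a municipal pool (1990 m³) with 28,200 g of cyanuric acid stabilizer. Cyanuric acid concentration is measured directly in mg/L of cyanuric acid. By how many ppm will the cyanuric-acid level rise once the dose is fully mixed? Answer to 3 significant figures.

14.2 ppm

Volume: 1990 m³ = 1,990,000 L.
Rise: 28,200 g / 1,990,000 L × 1000 = 14.17 mg/L.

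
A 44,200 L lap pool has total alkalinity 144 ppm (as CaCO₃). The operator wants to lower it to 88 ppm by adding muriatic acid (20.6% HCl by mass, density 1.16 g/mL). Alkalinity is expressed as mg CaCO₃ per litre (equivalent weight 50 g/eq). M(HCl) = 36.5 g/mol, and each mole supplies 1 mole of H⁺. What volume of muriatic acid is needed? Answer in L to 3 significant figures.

7.56 L

Alkalinity to neutralize: (144 − 88) = 56 mg/L as CaCO₃ × 44,200 L = 2475 g as CaCO₃.
Equivalents of H⁺ required: 2475 ÷ 50 g/eq = 49.5 eq = 49.5 mol HCl.
Mass of HCl: 49.5 × 36.5 = 1807 g.
Mass of 20.6% solution: 1807 / 0.206 = 8771 g.
Volume: 8771 g ÷ 1.16 g/mL = 7561 mL.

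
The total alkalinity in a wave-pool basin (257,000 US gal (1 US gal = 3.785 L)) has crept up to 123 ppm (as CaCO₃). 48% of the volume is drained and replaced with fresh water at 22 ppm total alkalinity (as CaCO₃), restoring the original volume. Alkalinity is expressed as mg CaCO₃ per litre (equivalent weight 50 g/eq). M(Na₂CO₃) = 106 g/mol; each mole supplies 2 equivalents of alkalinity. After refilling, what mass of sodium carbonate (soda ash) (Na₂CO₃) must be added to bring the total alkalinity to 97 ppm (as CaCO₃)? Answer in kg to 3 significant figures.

23.2 kg

Volume: 257,000 US gal × 3.785 L/gal = 972,745 L.
After draining 48% and refilling: 123 × 0.52 + 22 × 0.48 = 74.52 ppm.
Deficit to target: 97 − 74.52 = 22.48 mg/L.
As CaCO₃: 22.48 mg/L × 972,745 L = 21,870 g; ÷ 50 g/eq ÷ 2 = 218.7 mol Na₂CO₃.
Mass: 218.7 × 106 = 23,180 g.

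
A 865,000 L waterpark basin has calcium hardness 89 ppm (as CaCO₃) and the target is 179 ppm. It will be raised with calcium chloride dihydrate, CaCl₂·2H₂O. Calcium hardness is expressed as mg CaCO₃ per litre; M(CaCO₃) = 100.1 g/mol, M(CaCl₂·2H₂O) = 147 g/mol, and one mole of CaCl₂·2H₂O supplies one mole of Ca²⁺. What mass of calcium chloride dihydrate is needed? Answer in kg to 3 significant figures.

114 kg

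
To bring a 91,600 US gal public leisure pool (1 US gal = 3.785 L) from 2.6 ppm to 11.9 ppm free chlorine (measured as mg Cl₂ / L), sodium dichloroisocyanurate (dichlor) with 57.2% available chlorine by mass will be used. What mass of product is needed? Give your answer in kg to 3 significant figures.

5.64 kg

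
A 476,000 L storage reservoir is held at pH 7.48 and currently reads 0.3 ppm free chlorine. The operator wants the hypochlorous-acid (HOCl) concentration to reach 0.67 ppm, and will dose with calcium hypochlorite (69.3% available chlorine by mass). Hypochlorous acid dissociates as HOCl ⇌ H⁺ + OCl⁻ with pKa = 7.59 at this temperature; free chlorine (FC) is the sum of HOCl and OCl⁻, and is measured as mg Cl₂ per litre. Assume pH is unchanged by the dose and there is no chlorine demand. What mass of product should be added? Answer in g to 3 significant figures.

[OCl⁻]/[HOCl] = 10^(pH − pKa) = 10^(7.48 − 7.59) = 0.7762; fraction as HOCl = 1/(1 + 0.7762) = 0.563.
Free chlorine required for 0.67 ppm HOCl: 0.67 / 0.563 = 1.19 ppm.
FC to add: 1.19 − 0.3 = 0.8901 mg/L as Cl₂.
Cl₂ equivalent: 0.8901 mg/L × 476,000 L = 423.7 g.
Product at 69.3% available Cl: 423.7 / 0.693 = 611.4 g.

611 g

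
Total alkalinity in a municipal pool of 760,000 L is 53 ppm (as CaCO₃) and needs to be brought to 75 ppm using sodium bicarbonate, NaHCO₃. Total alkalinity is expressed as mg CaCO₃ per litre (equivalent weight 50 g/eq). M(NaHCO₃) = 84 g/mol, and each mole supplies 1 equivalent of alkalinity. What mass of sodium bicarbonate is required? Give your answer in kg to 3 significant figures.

28.1 kg

Alkalinity to add: (75 − 53) = 22 mg/L as CaCO₃ × 760,000 L = 16,720 g as CaCO₃.
Equivalents: 16,720 g ÷ 50 g/eq = 334.4 eq.
NaHCO₃ supplies 1 eq per mole → 334.4 mol.
Mass: 334.4 mol × 84 g/mol = 28,090 g.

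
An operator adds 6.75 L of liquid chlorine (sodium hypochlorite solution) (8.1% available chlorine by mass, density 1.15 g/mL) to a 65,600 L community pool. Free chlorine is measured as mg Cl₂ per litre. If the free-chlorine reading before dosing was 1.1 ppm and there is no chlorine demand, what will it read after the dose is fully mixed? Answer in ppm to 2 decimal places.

10.68 ppm

Mass of solution: 6.75 L × 1000 mL/L × 1.15 g/mL = 7762 g.
Available chlorine delivered: 7762 g × 0.081 = 628.8 g as Cl₂.
Concentration rise: 628.8 g / 65,600 L = 9.585 mg/L = 9.58 ppm.
Final FC: 1.1 + 9.58 = 10.68 ppm.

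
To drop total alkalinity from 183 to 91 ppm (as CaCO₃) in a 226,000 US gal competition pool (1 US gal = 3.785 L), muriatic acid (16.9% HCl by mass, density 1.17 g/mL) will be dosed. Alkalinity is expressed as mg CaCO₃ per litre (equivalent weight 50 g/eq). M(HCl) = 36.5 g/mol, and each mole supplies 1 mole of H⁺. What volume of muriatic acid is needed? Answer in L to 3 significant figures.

Volume: 226,000 US gal × 3.785 L/gal = 855,410 L.
Alkalinity to neutralize: (183 − 91) = 92 mg/L as CaCO₃ × 855,410 L = 78,700 g as CaCO₃.
Equivalents of H⁺ required: 78,700 ÷ 50 g/eq = 1574 eq = 1574 mol HCl.
Mass of HCl: 1574 × 36.5 = 57,450 g.
Mass of 16.9% solution: 57,450 / 0.169 = 339,900 g.
Volume: 339,900 g ÷ 1.17 g/mL = 290,500 mL.

291 L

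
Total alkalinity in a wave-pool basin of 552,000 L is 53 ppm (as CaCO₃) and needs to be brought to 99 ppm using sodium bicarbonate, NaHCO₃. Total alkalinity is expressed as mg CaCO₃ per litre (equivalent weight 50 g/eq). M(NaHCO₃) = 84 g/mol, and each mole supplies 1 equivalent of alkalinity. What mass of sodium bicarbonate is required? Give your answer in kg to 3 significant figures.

42.7 kg

Alkalinity to add: (99 − 53) = 46 mg/L as CaCO₃ × 552,000 L = 25,390 g as CaCO₃.
Equivalents: 25,390 g ÷ 50 g/eq = 507.8 eq.
NaHCO₃ supplies 1 eq per mole → 507.8 mol.
Mass: 507.8 mol × 84 g/mol = 42,660 g.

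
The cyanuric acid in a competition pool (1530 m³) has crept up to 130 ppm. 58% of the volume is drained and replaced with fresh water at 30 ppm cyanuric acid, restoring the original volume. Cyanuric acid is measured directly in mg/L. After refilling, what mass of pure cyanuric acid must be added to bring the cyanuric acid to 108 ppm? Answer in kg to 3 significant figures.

Volume: 1530 m³ = 1,530,000 L.
After draining 58% and refilling: 130 × 0.42 + 30 × 0.58 = 72 ppm.
Deficit to target: 108 − 72 = 36 mg/L.
Mass: 36 mg/L × 1,530,000 L = 55,080 g cyanuric acid.

55.1 kg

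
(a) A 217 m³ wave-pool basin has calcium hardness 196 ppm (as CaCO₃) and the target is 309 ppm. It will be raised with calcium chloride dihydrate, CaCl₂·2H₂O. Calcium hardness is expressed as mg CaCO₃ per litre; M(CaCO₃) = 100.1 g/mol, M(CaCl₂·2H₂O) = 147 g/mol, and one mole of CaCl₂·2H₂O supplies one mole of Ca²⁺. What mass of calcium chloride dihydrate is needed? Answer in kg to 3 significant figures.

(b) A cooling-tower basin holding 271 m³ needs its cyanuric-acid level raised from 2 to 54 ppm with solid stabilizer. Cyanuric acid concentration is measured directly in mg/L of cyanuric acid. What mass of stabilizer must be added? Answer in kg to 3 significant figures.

(a) Volume: 217 m³ = 217,000 L.
(a) Hardness to add: (309 − 196) = 113 mg/L as CaCO₃ × 217,000 L = 24,520 g as CaCO₃.
(a) Moles of Ca²⁺ (1 mol Ca²⁺ ≡ 1 mol CaCO₃): 24,520 / 100.1 g/mol = 245 mol.
(a) Mass of CaCl₂·2H₂O: 245 × 147 = 36,010 g.

(b) Volume: 271 m³ = 271,000 L.
(b) CYA to add: (54 − 2) = 52 mg/L × 271,000 L = 14,090 g cyanuric acid.

(a) 36.0 kg; (b) 14.1 kg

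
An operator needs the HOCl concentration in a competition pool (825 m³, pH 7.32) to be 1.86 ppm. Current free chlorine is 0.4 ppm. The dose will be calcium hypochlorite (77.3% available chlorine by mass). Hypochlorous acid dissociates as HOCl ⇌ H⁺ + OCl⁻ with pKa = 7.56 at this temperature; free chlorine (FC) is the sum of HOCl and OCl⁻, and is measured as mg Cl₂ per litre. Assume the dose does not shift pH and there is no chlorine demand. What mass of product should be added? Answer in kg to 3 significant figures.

Volume: 825 m³ = 825,000 L.
[OCl⁻]/[HOCl] = 10^(pH − pKa) = 10^(7.32 − 7.56) = 0.5754; fraction as HOCl = 1/(1 + 0.5754) = 0.6347.
Free chlorine required for 1.86 ppm HOCl: 1.86 / 0.6347 = 2.93 ppm.
FC to add: 2.93 − 0.4 = 2.53 mg/L as Cl₂.
Cl₂ equivalent: 2.53 mg/L × 825,000 L = 2088 g.
Product at 77.3% available Cl: 2088 / 0.773 = 2701 g.

2.70 kg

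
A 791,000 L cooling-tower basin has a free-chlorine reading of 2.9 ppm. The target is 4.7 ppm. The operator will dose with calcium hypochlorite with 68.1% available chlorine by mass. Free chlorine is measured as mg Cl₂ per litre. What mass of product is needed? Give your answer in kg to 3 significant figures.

2.09 kg

Chlorine deficit: 4.7 − 2.9 = 1.8 ppm = 1.8 mg/L as Cl₂.
Cl₂ equivalent needed: 1.8 mg/L × 791,000 L = 1,424,000 mg = 1424 g.
Product at 68.1% available chlorine: 1424 / 0.681 = 2091 g.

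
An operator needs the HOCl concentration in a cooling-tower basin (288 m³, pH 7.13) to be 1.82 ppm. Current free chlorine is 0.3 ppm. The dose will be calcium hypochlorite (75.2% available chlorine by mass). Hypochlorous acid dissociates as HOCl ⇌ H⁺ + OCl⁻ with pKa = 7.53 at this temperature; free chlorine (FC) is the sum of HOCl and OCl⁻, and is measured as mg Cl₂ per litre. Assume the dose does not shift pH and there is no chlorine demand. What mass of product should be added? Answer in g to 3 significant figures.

Volume: 288 m³ = 288,000 L.
[OCl⁻]/[HOCl] = 10^(pH − pKa) = 10^(7.13 − 7.53) = 0.3981; fraction as HOCl = 1/(1 + 0.3981) = 0.7153.
Free chlorine required for 1.82 ppm HOCl: 1.82 / 0.7153 = 2.545 ppm.
FC to add: 2.545 − 0.3 = 2.245 mg/L as Cl₂.
Cl₂ equivalent: 2.245 mg/L × 288,000 L = 646.4 g.
Product at 75.2% available Cl: 646.4 / 0.752 = 859.6 g.

860 g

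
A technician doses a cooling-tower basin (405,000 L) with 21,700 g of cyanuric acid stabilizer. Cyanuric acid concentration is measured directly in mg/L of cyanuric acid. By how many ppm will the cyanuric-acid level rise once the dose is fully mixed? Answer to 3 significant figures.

53.6 ppm

Rise: 21,700 g / 405,000 L × 1000 = 53.58 mg/L.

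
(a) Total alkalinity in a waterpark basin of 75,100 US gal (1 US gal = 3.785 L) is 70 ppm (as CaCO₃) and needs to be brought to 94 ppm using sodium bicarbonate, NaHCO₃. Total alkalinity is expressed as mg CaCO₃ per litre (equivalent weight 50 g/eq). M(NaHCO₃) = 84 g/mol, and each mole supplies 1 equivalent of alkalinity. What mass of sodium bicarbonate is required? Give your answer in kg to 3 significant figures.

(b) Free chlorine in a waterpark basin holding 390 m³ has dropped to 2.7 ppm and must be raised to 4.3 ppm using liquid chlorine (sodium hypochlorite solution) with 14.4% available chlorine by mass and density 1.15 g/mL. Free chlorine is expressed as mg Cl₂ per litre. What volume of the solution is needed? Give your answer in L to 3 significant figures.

(a) Volume: 75,100 US gal × 3.785 L/gal = 284,254 L.
(a) Alkalinity to add: (94 − 70) = 24 mg/L as CaCO₃ × 284,254 L = 6822 g as CaCO₃.
(a) Equivalents: 6822 g ÷ 50 g/eq = 136.4 eq.
(a) NaHCO₃ supplies 1 eq per mole → 136.4 mol.
(a) Mass: 136.4 mol × 84 g/mol = 11,460 g.

(b) Volume: 390 m³ = 390,000 L.
(b) Chlorine deficit: 4.3 − 2.7 = 1.6 ppm = 1.6 mg/L as Cl₂.
(b) Cl₂ equivalent needed: 1.6 mg/L × 390,000 L = 624,000 mg = 624 g.
(b) Product at 14.4% available chlorine: 624 / 0.144 = 4333 g.
(b) Volume at density 1.15 g/mL: 4333 g ÷ 1.15 g/mL = 3768 mL.

(a) 11.5 kg; (b) 3.77 L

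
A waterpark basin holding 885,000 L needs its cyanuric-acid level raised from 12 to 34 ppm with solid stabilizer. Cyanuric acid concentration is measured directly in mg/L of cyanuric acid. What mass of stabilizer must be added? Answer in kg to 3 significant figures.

19.5 kg

CYA to add: (34 − 12) = 22 mg/L × 885,000 L = 19,470 g cyanuric acid.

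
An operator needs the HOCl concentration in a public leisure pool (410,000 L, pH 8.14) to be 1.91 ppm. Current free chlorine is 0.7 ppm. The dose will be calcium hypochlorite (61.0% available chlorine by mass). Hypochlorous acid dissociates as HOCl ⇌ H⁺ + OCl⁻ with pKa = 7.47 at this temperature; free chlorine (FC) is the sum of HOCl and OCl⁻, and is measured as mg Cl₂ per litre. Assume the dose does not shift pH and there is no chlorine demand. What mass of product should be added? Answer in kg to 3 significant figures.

[OCl⁻]/[HOCl] = 10^(pH − pKa) = 10^(8.14 − 7.47) = 4.677; fraction as HOCl = 1/(1 + 4.677) = 0.1761.
Free chlorine required for 1.91 ppm HOCl: 1.91 / 0.1761 = 10.84 ppm.
FC to add: 10.84 − 0.7 = 10.14 mg/L as Cl₂.
Cl₂ equivalent: 10.14 mg/L × 410,000 L = 4159 g.
Product at 61.0% available Cl: 4159 / 0.61 = 6818 g.

6.82 kg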